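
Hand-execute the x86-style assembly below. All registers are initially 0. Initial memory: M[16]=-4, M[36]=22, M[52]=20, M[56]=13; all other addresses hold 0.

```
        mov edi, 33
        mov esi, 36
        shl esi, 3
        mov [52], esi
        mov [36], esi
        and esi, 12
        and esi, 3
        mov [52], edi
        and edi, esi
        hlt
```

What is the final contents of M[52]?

33

after mov edi, 33: edi=33
after mov esi, 36: esi=36
after shl esi, 3: esi=36<<3=288
mov [52], esi → M[52]=288
mov [36], esi → M[36]=288
after and esi, 12: esi=288&12=0
after and esi, 3: esi=0&3=0
mov [52], edi → M[52]=33
after and edi, esi: edi=33&0=0
halt.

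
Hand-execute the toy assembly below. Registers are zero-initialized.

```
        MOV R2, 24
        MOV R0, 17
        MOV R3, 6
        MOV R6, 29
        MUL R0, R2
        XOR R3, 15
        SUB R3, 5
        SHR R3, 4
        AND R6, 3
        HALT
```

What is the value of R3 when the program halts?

0

MOV R2, 24 → R2=24
MOV R0, 17 → R0=17
MOV R3, 6 → R3=6
MOV R6, 29 → R6=29
MUL R0, R2 → R0=17*24=408
XOR R3, 15 → R3=6^15=9
SUB R3, 5 → R3=9-5=4
SHR R3, 4 → R3=4>>4=0
AND R6, 3 → R6=29&3=1
halt.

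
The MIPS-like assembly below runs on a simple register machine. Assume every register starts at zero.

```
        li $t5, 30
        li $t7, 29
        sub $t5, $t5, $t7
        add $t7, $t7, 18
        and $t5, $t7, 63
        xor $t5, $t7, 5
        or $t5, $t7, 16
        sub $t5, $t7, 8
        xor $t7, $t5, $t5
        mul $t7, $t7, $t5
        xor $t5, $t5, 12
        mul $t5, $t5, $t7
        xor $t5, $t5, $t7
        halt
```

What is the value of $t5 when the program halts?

after li $t5, 30: $t5=30
after li $t7, 29: $t7=29
after sub $t5, $t5, $t7: $t5=30-29=1
after add $t7, $t7, 18: $t7=29+18=47
after and $t5, $t7, 63: $t5=47&63=47
after xor $t5, $t7, 5: $t5=47^5=42
after or $t5, $t7, 16: $t5=47|16=63
after sub $t5, $t7, 8: $t5=47-8=39
after xor $t7, $t5, $t5: $t7=39^39=0
after mul $t7, $t7, $t5: $t7=0*39=0
after xor $t5, $t5, 12: $t5=39^12=43
after mul $t5, $t5, $t7: $t5=43*0=0
after xor $t5, $t5, $t7: $t5=0^0=0
halt.

0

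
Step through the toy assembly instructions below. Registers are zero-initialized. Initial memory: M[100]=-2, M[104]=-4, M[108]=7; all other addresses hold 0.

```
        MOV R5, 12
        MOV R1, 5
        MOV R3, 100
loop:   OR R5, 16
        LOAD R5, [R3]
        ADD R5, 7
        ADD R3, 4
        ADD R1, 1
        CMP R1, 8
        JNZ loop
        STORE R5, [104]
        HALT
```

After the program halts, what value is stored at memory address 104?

14

R5=12
R1=5
R3=100
R5=12|16=28
R5=M[100]=-2
R5=(-2)+7=5
R3=100+4=104
R1=5+1=6
CMP R1, 8  (cmp 6,8)
JNZ loop: taken
R5=5|16=21
R5=M[104]=-4
R5=(-4)+7=3
R3=104+4=108
R1=6+1=7
CMP R1, 8  (cmp 7,8)
JNZ loop: taken
R5=3|16=19
R5=M[108]=7
R5=7+7=14
R3=108+4=112
R1=7+1=8
CMP R1, 8  (cmp 8,8)
JNZ loop: not taken
STORE R5, [104] → M[104]=14
halt.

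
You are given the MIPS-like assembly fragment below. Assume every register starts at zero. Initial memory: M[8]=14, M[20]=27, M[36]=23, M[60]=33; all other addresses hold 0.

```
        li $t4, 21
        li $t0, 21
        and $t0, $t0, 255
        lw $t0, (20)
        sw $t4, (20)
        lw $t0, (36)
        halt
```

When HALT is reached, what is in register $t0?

23

li $t4, 21 → $t4=21
li $t0, 21 → $t0=21
and $t0, $t0, 255 → $t0=21&255=21
lw $t0, (20) → $t0=M[20]=27
sw $t4, (20) → M[20]=21
lw $t0, (36) → $t0=M[36]=23
halt.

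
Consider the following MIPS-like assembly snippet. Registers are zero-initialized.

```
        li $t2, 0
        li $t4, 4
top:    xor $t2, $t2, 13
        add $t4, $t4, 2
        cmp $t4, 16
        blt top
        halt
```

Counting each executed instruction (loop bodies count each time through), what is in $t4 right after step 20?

14

$t2=0
$t4=4
$t2=0^13=13
$t4=4+2=6
cmp $t4, 16  (cmp 6,16)
blt top: taken
$t2=13^13=0
$t4=6+2=8
cmp $t4, 16  (cmp 8,16)
blt top: taken
$t2=0^13=13
$t4=8+2=10
cmp $t4, 16  (cmp 10,16)
blt top: taken
$t2=13^13=0
$t4=10+2=12
cmp $t4, 16  (cmp 12,16)
blt top: taken
$t2=0^13=13
$t4=12+2=14
After step 20: $t4 = 14.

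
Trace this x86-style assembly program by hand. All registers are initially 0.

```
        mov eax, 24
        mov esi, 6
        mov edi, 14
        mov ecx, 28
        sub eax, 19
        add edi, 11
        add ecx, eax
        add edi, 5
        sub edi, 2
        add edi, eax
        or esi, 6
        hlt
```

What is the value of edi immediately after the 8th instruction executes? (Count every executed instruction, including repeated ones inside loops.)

eax=24
esi=6
edi=14
ecx=28
eax=24-19=5
edi=14+11=25
ecx=28+5=33
edi=25+5=30
After step 8: edi = 30.

30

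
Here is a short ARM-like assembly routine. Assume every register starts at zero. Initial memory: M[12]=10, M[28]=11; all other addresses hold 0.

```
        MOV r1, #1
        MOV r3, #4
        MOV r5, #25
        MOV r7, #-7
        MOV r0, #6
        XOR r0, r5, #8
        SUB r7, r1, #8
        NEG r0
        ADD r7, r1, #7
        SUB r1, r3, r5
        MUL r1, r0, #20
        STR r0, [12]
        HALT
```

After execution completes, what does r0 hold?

r1=1
r3=4
r5=25
r7=-7
r0=6
r0=25^8=17
r7=1-8=-7
r0=-(17)=-17
r7=1+7=8
r1=4-25=-21
r1=(-17)*20=-340
STR r0, [12] → M[12]=-17
halt.

-17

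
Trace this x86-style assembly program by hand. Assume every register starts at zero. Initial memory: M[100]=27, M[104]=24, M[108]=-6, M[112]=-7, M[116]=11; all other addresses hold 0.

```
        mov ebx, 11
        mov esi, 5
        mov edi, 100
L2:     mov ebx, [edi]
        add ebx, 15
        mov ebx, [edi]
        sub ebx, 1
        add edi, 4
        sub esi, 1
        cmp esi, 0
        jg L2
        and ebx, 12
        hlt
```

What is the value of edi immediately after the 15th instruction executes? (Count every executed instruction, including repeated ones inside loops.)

104

mov ebx, 11 → ebx=11
mov esi, 5 → esi=5
mov edi, 100 → edi=100
mov ebx, [edi] → ebx=M[100]=27
add ebx, 15 → ebx=27+15=42
mov ebx, [edi] → ebx=M[100]=27
sub ebx, 1 → ebx=27-1=26
add edi, 4 → edi=100+4=104
sub esi, 1 → esi=5-1=4
cmp esi, 0  (cmp 4,0)
jg L2: taken
mov ebx, [edi] → ebx=M[104]=24
add ebx, 15 → ebx=24+15=39
mov ebx, [edi] → ebx=M[104]=24
sub ebx, 1 → ebx=24-1=23
After step 15: edi = 104.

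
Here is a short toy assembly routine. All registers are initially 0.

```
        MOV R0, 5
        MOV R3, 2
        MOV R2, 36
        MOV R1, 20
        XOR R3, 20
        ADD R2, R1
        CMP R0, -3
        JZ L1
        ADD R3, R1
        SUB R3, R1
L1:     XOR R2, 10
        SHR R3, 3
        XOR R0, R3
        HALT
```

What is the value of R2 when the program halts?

50

R0=5
R3=2
R2=36
R1=20
R3=2^20=22
R2=36+20=56
CMP R0, -3  (cmp 5,-3)
JZ L1: not taken
R3=22+20=42
R3=42-20=22
R2=56^10=50
R3=22>>3=2
R0=5^2=7
halt.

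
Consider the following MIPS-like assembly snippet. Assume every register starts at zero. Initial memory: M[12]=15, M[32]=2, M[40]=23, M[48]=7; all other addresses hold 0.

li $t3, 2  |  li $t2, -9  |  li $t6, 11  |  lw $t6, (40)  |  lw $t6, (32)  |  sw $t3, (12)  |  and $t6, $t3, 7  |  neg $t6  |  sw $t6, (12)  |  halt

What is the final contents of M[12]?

-2

$t3=2
$t2=-9
$t6=11
$t6=M[40]=23
$t6=M[32]=2
sw $t3, (12) → M[12]=2
$t6=2&7=2
$t6=-(2)=-2
sw $t6, (12) → M[12]=-2
halt.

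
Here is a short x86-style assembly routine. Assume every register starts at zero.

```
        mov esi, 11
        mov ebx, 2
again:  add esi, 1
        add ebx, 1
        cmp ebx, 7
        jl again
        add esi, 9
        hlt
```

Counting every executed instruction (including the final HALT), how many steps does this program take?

24

esi=11
ebx=2
esi=11+1=12
ebx=2+1=3
cmp ebx, 7  (cmp 3,7)
jl again: taken
esi=12+1=13
ebx=3+1=4
cmp ebx, 7  (cmp 4,7)
jl again: taken
esi=13+1=14
ebx=4+1=5
cmp ebx, 7  (cmp 5,7)
jl again: taken
esi=14+1=15
ebx=5+1=6
cmp ebx, 7  (cmp 6,7)
jl again: taken
esi=15+1=16
ebx=6+1=7
cmp ebx, 7  (cmp 7,7)
jl again: not taken
esi=16+9=25
halt.
Total executed instructions: 24.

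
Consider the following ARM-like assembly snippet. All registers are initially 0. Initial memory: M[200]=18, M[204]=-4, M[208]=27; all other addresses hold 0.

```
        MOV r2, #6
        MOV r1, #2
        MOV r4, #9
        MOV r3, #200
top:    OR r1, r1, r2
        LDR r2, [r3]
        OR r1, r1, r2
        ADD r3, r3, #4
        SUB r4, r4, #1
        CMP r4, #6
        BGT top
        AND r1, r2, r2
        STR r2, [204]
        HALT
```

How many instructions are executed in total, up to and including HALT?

after MOV r2, #6: r2=6
after MOV r1, #2: r1=2
after MOV r4, #9: r4=9
after MOV r3, #200: r3=200
after OR r1, r1, r2: r1=2|6=6
after LDR r2, [r3]: r2=M[200]=18
after OR r1, r1, r2: r1=6|18=22
after ADD r3, r3, #4: r3=200+4=204
after SUB r4, r4, #1: r4=9-1=8
CMP r4, #6  (cmp 8,6)
BGT top: taken
after OR r1, r1, r2: r1=22|18=22
after LDR r2, [r3]: r2=M[204]=-4
after OR r1, r1, r2: r1=22|(-4)=-2
after ADD r3, r3, #4: r3=204+4=208
after SUB r4, r4, #1: r4=8-1=7
CMP r4, #6  (cmp 7,6)
BGT top: taken
after OR r1, r1, r2: r1=(-2)|(-4)=-2
after LDR r2, [r3]: r2=M[208]=27
after OR r1, r1, r2: r1=(-2)|27=-1
after ADD r3, r3, #4: r3=208+4=212
after SUB r4, r4, #1: r4=7-1=6
CMP r4, #6  (cmp 6,6)
BGT top: not taken
after AND r1, r2, r2: r1=27&27=27
STR r2, [204] → M[204]=27
halt.
Total executed instructions: 28.

28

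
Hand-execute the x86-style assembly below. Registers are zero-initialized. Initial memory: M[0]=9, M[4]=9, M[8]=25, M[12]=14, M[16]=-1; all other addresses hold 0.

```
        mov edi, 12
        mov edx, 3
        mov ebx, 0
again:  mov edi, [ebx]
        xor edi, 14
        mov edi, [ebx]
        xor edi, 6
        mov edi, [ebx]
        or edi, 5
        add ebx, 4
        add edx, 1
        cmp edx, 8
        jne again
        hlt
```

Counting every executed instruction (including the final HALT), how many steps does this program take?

after mov edi, 12: edi=12
after mov edx, 3: edx=3
after mov ebx, 0: ebx=0
after mov edi, [ebx]: edi=M[0]=9
after xor edi, 14: edi=9^14=7
after mov edi, [ebx]: edi=M[0]=9
after xor edi, 6: edi=9^6=15
after mov edi, [ebx]: edi=M[0]=9
after or edi, 5: edi=9|5=13
after add ebx, 4: ebx=0+4=4
after add edx, 1: edx=3+1=4
cmp edx, 8  (cmp 4,8)
jne again: taken
after mov edi, [ebx]: edi=M[4]=9
after xor edi, 14: edi=9^14=7
after mov edi, [ebx]: edi=M[4]=9
after xor edi, 6: edi=9^6=15
after mov edi, [ebx]: edi=M[4]=9
after or edi, 5: edi=9|5=13
after add ebx, 4: ebx=4+4=8
after add edx, 1: edx=4+1=5
cmp edx, 8  (cmp 5,8)
jne again: taken
after mov edi, [ebx]: edi=M[8]=25
after xor edi, 14: edi=25^14=23
after mov edi, [ebx]: edi=M[8]=25
after xor edi, 6: edi=25^6=31
after mov edi, [ebx]: edi=M[8]=25
after or edi, 5: edi=25|5=29
after add ebx, 4: ebx=8+4=12
after add edx, 1: edx=5+1=6
cmp edx, 8  (cmp 6,8)
jne again: taken
after mov edi, [ebx]: edi=M[12]=14
after xor edi, 14: edi=14^14=0
after mov edi, [ebx]: edi=M[12]=14
after xor edi, 6: edi=14^6=8
after mov edi, [ebx]: edi=M[12]=14
after or edi, 5: edi=14|5=15
after add ebx, 4: ebx=12+4=16
after add edx, 1: edx=6+1=7
cmp edx, 8  (cmp 7,8)
jne again: taken
after mov edi, [ebx]: edi=M[16]=-1
after xor edi, 14: edi=(-1)^14=-15
after mov edi, [ebx]: edi=M[16]=-1
after xor edi, 6: edi=(-1)^6=-7
after mov edi, [ebx]: edi=M[16]=-1
after or edi, 5: edi=(-1)|5=-1
after add ebx, 4: ebx=16+4=20
after add edx, 1: edx=7+1=8
cmp edx, 8  (cmp 8,8)
jne again: not taken
halt.
Total executed instructions: 54.

54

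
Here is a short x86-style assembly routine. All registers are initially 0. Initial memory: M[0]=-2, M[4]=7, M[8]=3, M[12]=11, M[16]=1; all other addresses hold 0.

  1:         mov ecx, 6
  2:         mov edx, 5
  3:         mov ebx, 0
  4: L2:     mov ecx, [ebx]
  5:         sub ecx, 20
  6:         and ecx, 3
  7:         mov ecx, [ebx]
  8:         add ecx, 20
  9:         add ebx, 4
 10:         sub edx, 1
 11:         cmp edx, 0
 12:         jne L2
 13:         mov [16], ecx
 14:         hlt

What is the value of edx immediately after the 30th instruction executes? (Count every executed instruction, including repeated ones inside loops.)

2

mov ecx, 6 → ecx=6
mov edx, 5 → edx=5
mov ebx, 0 → ebx=0
mov ecx, [ebx] → ecx=M[0]=-2
sub ecx, 20 → ecx=(-2)-20=-22
and ecx, 3 → ecx=(-22)&3=2
mov ecx, [ebx] → ecx=M[0]=-2
add ecx, 20 → ecx=(-2)+20=18
add ebx, 4 → ebx=0+4=4
sub edx, 1 → edx=5-1=4
cmp edx, 0  (cmp 4,0)
jne L2: taken
mov ecx, [ebx] → ecx=M[4]=7
sub ecx, 20 → ecx=7-20=-13
and ecx, 3 → ecx=(-13)&3=3
mov ecx, [ebx] → ecx=M[4]=7
add ecx, 20 → ecx=7+20=27
add ebx, 4 → ebx=4+4=8
sub edx, 1 → edx=4-1=3
cmp edx, 0  (cmp 3,0)
jne L2: taken
mov ecx, [ebx] → ecx=M[8]=3
sub ecx, 20 → ecx=3-20=-17
and ecx, 3 → ecx=(-17)&3=3
mov ecx, [ebx] → ecx=M[8]=3
add ecx, 20 → ecx=3+20=23
add ebx, 4 → ebx=8+4=12
sub edx, 1 → edx=3-1=2
cmp edx, 0  (cmp 2,0)
jne L2: taken
After step 30: edx = 2.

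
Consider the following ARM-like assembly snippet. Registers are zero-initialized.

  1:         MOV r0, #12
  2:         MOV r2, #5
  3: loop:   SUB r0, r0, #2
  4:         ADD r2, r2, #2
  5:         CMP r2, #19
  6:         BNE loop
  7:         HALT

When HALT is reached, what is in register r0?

-2

r0=12
r2=5
r0=12-2=10
r2=5+2=7
CMP r2, #19  (cmp 7,19)
BNE loop: taken
r0=10-2=8
r2=7+2=9
CMP r2, #19  (cmp 9,19)
BNE loop: taken
r0=8-2=6
r2=9+2=11
CMP r2, #19  (cmp 11,19)
BNE loop: taken
r0=6-2=4
r2=11+2=13
CMP r2, #19  (cmp 13,19)
BNE loop: taken
r0=4-2=2
r2=13+2=15
CMP r2, #19  (cmp 15,19)
BNE loop: taken
r0=2-2=0
r2=15+2=17
CMP r2, #19  (cmp 17,19)
BNE loop: taken
r0=0-2=-2
r2=17+2=19
CMP r2, #19  (cmp 19,19)
BNE loop: not taken
halt.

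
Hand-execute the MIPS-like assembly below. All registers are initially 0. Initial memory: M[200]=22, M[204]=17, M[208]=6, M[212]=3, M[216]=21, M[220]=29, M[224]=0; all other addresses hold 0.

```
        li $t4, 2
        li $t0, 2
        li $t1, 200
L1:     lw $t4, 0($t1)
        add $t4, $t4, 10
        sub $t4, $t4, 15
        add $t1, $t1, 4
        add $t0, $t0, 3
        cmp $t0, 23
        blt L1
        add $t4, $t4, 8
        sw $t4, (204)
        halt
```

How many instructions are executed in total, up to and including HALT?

after li $t4, 2: $t4=2
after li $t0, 2: $t0=2
after li $t1, 200: $t1=200
after lw $t4, 0($t1): $t4=M[200]=22
after add $t4, $t4, 10: $t4=22+10=32
after sub $t4, $t4, 15: $t4=32-15=17
after add $t1, $t1, 4: $t1=200+4=204
after add $t0, $t0, 3: $t0=2+3=5
cmp $t0, 23  (cmp 5,23)
blt L1: taken
after lw $t4, 0($t1): $t4=M[204]=17
after add $t4, $t4, 10: $t4=17+10=27
after sub $t4, $t4, 15: $t4=27-15=12
after add $t1, $t1, 4: $t1=204+4=208
after add $t0, $t0, 3: $t0=5+3=8
cmp $t0, 23  (cmp 8,23)
blt L1: taken
after lw $t4, 0($t1): $t4=M[208]=6
after add $t4, $t4, 10: $t4=6+10=16
after sub $t4, $t4, 15: $t4=16-15=1
after add $t1, $t1, 4: $t1=208+4=212
after add $t0, $t0, 3: $t0=8+3=11
cmp $t0, 23  (cmp 11,23)
blt L1: taken
after lw $t4, 0($t1): $t4=M[212]=3
after add $t4, $t4, 10: $t4=3+10=13
after sub $t4, $t4, 15: $t4=13-15=-2
after add $t1, $t1, 4: $t1=212+4=216
after add $t0, $t0, 3: $t0=11+3=14
cmp $t0, 23  (cmp 14,23)
blt L1: taken
after lw $t4, 0($t1): $t4=M[216]=21
after add $t4, $t4, 10: $t4=21+10=31
after sub $t4, $t4, 15: $t4=31-15=16
after add $t1, $t1, 4: $t1=216+4=220
after add $t0, $t0, 3: $t0=14+3=17
cmp $t0, 23  (cmp 17,23)
blt L1: taken
after lw $t4, 0($t1): $t4=M[220]=29
after add $t4, $t4, 10: $t4=29+10=39
after sub $t4, $t4, 15: $t4=39-15=24
after add $t1, $t1, 4: $t1=220+4=224
after add $t0, $t0, 3: $t0=17+3=20
cmp $t0, 23  (cmp 20,23)
blt L1: taken
after lw $t4, 0($t1): $t4=M[224]=0
after add $t4, $t4, 10: $t4=0+10=10
after sub $t4, $t4, 15: $t4=10-15=-5
after add $t1, $t1, 4: $t1=224+4=228
after add $t0, $t0, 3: $t0=20+3=23
cmp $t0, 23  (cmp 23,23)
blt L1: not taken
after add $t4, $t4, 8: $t4=(-5)+8=3
sw $t4, (204) → M[204]=3
halt.
Total executed instructions: 55.

55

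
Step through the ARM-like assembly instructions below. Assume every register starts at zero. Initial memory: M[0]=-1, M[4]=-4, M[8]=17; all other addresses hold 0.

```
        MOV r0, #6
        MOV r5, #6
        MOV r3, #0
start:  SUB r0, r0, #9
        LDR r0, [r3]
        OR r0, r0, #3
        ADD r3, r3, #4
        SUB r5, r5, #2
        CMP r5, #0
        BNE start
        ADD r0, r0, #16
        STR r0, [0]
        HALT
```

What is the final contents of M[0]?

35

MOV r0, #6 → r0=6
MOV r5, #6 → r5=6
MOV r3, #0 → r3=0
SUB r0, r0, #9 → r0=6-9=-3
LDR r0, [r3] → r0=M[0]=-1
OR r0, r0, #3 → r0=(-1)|3=-1
ADD r3, r3, #4 → r3=0+4=4
SUB r5, r5, #2 → r5=6-2=4
CMP r5, #0  (cmp 4,0)
BNE start: taken
SUB r0, r0, #9 → r0=(-1)-9=-10
LDR r0, [r3] → r0=M[4]=-4
OR r0, r0, #3 → r0=(-4)|3=-1
ADD r3, r3, #4 → r3=4+4=8
SUB r5, r5, #2 → r5=4-2=2
CMP r5, #0  (cmp 2,0)
BNE start: taken
SUB r0, r0, #9 → r0=(-1)-9=-10
LDR r0, [r3] → r0=M[8]=17
OR r0, r0, #3 → r0=17|3=19
ADD r3, r3, #4 → r3=8+4=12
SUB r5, r5, #2 → r5=2-2=0
CMP r5, #0  (cmp 0,0)
BNE start: not taken
ADD r0, r0, #16 → r0=19+16=35
STR r0, [0] → M[0]=35
halt.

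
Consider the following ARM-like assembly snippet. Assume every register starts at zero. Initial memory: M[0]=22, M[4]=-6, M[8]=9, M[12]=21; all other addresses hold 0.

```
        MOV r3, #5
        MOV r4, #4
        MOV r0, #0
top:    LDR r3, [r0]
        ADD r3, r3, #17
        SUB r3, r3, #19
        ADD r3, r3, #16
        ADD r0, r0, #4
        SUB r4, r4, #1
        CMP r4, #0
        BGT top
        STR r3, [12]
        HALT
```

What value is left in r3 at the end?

35

after MOV r3, #5: r3=5
after MOV r4, #4: r4=4
after MOV r0, #0: r0=0
after LDR r3, [r0]: r3=M[0]=22
after ADD r3, r3, #17: r3=22+17=39
after SUB r3, r3, #19: r3=39-19=20
after ADD r3, r3, #16: r3=20+16=36
after ADD r0, r0, #4: r0=0+4=4
after SUB r4, r4, #1: r4=4-1=3
CMP r4, #0  (cmp 3,0)
BGT top: taken
after LDR r3, [r0]: r3=M[4]=-6
after ADD r3, r3, #17: r3=(-6)+17=11
after SUB r3, r3, #19: r3=11-19=-8
after ADD r3, r3, #16: r3=(-8)+16=8
after ADD r0, r0, #4: r0=4+4=8
after SUB r4, r4, #1: r4=3-1=2
CMP r4, #0  (cmp 2,0)
BGT top: taken
after LDR r3, [r0]: r3=M[8]=9
after ADD r3, r3, #17: r3=9+17=26
after SUB r3, r3, #19: r3=26-19=7
after ADD r3, r3, #16: r3=7+16=23
after ADD r0, r0, #4: r0=8+4=12
after SUB r4, r4, #1: r4=2-1=1
CMP r4, #0  (cmp 1,0)
BGT top: taken
after LDR r3, [r0]: r3=M[12]=21
after ADD r3, r3, #17: r3=21+17=38
after SUB r3, r3, #19: r3=38-19=19
after ADD r3, r3, #16: r3=19+16=35
after ADD r0, r0, #4: r0=12+4=16
after SUB r4, r4, #1: r4=1-1=0
CMP r4, #0  (cmp 0,0)
BGT top: not taken
STR r3, [12] → M[12]=35
halt.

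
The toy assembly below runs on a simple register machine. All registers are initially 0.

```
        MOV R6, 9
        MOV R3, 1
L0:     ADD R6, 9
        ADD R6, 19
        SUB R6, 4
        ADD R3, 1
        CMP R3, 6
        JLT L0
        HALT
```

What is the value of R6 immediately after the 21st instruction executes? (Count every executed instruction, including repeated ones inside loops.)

90

R6=9
R3=1
R6=9+9=18
R6=18+19=37
R6=37-4=33
R3=1+1=2
CMP R3, 6  (cmp 2,6)
JLT L0: taken
R6=33+9=42
R6=42+19=61
R6=61-4=57
R3=2+1=3
CMP R3, 6  (cmp 3,6)
JLT L0: taken
R6=57+9=66
R6=66+19=85
R6=85-4=81
R3=3+1=4
CMP R3, 6  (cmp 4,6)
JLT L0: taken
R6=81+9=90
After step 21: R6 = 90.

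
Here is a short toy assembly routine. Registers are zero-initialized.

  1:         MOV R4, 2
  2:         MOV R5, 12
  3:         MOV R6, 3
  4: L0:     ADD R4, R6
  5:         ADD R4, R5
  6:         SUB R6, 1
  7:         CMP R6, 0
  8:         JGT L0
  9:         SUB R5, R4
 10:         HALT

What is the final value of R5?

-32

R4=2
R5=12
R6=3
R4=2+3=5
R4=5+12=17
R6=3-1=2
CMP R6, 0  (cmp 2,0)
JGT L0: taken
R4=17+2=19
R4=19+12=31
R6=2-1=1
CMP R6, 0  (cmp 1,0)
JGT L0: taken
R4=31+1=32
R4=32+12=44
R6=1-1=0
CMP R6, 0  (cmp 0,0)
JGT L0: not taken
R5=12-44=-32
halt.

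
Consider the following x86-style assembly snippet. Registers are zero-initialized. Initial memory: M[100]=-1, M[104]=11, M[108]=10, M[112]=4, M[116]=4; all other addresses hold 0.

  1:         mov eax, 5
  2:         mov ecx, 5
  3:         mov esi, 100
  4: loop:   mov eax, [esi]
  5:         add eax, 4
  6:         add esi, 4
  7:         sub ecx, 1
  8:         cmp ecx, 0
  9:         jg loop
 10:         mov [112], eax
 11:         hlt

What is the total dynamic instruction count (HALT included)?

35

after mov eax, 5: eax=5
after mov ecx, 5: ecx=5
after mov esi, 100: esi=100
after mov eax, [esi]: eax=M[100]=-1
after add eax, 4: eax=(-1)+4=3
after add esi, 4: esi=100+4=104
after sub ecx, 1: ecx=5-1=4
cmp ecx, 0  (cmp 4,0)
jg loop: taken
after mov eax, [esi]: eax=M[104]=11
after add eax, 4: eax=11+4=15
after add esi, 4: esi=104+4=108
after sub ecx, 1: ecx=4-1=3
cmp ecx, 0  (cmp 3,0)
jg loop: taken
after mov eax, [esi]: eax=M[108]=10
after add eax, 4: eax=10+4=14
after add esi, 4: esi=108+4=112
after sub ecx, 1: ecx=3-1=2
cmp ecx, 0  (cmp 2,0)
jg loop: taken
after mov eax, [esi]: eax=M[112]=4
after add eax, 4: eax=4+4=8
after add esi, 4: esi=112+4=116
after sub ecx, 1: ecx=2-1=1
cmp ecx, 0  (cmp 1,0)
jg loop: taken
after mov eax, [esi]: eax=M[116]=4
after add eax, 4: eax=4+4=8
after add esi, 4: esi=116+4=120
after sub ecx, 1: ecx=1-1=0
cmp ecx, 0  (cmp 0,0)
jg loop: not taken
mov [112], eax → M[112]=8
halt.
Total executed instructions: 35.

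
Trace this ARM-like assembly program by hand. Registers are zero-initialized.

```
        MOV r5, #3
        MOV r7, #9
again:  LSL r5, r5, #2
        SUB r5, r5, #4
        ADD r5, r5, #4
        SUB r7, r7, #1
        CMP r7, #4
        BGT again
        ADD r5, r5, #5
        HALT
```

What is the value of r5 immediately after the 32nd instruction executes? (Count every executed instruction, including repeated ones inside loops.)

3072

after MOV r5, #3: r5=3
after MOV r7, #9: r7=9
after LSL r5, r5, #2: r5=3<<2=12
after SUB r5, r5, #4: r5=12-4=8
after ADD r5, r5, #4: r5=8+4=12
after SUB r7, r7, #1: r7=9-1=8
CMP r7, #4  (cmp 8,4)
BGT again: taken
after LSL r5, r5, #2: r5=12<<2=48
after SUB r5, r5, #4: r5=48-4=44
after ADD r5, r5, #4: r5=44+4=48
after SUB r7, r7, #1: r7=8-1=7
CMP r7, #4  (cmp 7,4)
BGT again: taken
after LSL r5, r5, #2: r5=48<<2=192
after SUB r5, r5, #4: r5=192-4=188
after ADD r5, r5, #4: r5=188+4=192
after SUB r7, r7, #1: r7=7-1=6
CMP r7, #4  (cmp 6,4)
BGT again: taken
after LSL r5, r5, #2: r5=192<<2=768
after SUB r5, r5, #4: r5=768-4=764
after ADD r5, r5, #4: r5=764+4=768
after SUB r7, r7, #1: r7=6-1=5
CMP r7, #4  (cmp 5,4)
BGT again: taken
after LSL r5, r5, #2: r5=768<<2=3072
after SUB r5, r5, #4: r5=3072-4=3068
after ADD r5, r5, #4: r5=3068+4=3072
after SUB r7, r7, #1: r7=5-1=4
CMP r7, #4  (cmp 4,4)
BGT again: not taken
After step 32: r5 = 3072.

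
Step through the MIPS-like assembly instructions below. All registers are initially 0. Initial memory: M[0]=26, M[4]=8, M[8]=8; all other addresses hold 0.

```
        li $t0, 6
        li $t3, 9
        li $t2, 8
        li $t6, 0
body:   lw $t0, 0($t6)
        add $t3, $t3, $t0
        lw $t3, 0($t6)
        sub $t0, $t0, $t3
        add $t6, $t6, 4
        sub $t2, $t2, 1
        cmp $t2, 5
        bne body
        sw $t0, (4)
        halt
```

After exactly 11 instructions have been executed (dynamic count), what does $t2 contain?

7

after li $t0, 6: $t0=6
after li $t3, 9: $t3=9
after li $t2, 8: $t2=8
after li $t6, 0: $t6=0
after lw $t0, 0($t6): $t0=M[0]=26
after add $t3, $t3, $t0: $t3=9+26=35
after lw $t3, 0($t6): $t3=M[0]=26
after sub $t0, $t0, $t3: $t0=26-26=0
after add $t6, $t6, 4: $t6=0+4=4
after sub $t2, $t2, 1: $t2=8-1=7
cmp $t2, 5  (cmp 7,5)
After step 11: $t2 = 7.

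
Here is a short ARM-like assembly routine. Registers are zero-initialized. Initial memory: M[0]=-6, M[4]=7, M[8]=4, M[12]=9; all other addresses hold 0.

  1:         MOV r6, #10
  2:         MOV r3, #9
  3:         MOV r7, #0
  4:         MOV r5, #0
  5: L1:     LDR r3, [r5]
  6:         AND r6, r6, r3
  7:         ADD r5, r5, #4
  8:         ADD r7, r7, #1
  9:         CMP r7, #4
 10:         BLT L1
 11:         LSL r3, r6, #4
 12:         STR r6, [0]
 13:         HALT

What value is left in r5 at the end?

MOV r6, #10 → r6=10
MOV r3, #9 → r3=9
MOV r7, #0 → r7=0
MOV r5, #0 → r5=0
LDR r3, [r5] → r3=M[0]=-6
AND r6, r6, r3 → r6=10&(-6)=10
ADD r5, r5, #4 → r5=0+4=4
ADD r7, r7, #1 → r7=0+1=1
CMP r7, #4  (cmp 1,4)
BLT L1: taken
LDR r3, [r5] → r3=M[4]=7
AND r6, r6, r3 → r6=10&7=2
ADD r5, r5, #4 → r5=4+4=8
ADD r7, r7, #1 → r7=1+1=2
CMP r7, #4  (cmp 2,4)
BLT L1: taken
LDR r3, [r5] → r3=M[8]=4
AND r6, r6, r3 → r6=2&4=0
ADD r5, r5, #4 → r5=8+4=12
ADD r7, r7, #1 → r7=2+1=3
CMP r7, #4  (cmp 3,4)
BLT L1: taken
LDR r3, [r5] → r3=M[12]=9
AND r6, r6, r3 → r6=0&9=0
ADD r5, r5, #4 → r5=12+4=16
ADD r7, r7, #1 → r7=3+1=4
CMP r7, #4  (cmp 4,4)
BLT L1: not taken
LSL r3, r6, #4 → r3=0<<4=0
STR r6, [0] → M[0]=0
halt.

16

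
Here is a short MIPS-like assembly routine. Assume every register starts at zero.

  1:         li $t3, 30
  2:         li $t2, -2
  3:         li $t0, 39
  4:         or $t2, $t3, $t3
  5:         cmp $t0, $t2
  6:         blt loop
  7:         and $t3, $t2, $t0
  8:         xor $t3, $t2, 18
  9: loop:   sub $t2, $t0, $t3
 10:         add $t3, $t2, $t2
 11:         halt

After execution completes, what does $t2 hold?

27

li $t3, 30 → $t3=30
li $t2, -2 → $t2=-2
li $t0, 39 → $t0=39
or $t2, $t3, $t3 → $t2=30|30=30
cmp $t0, $t2  (cmp 39,30)
blt loop: not taken
and $t3, $t2, $t0 → $t3=30&39=6
xor $t3, $t2, 18 → $t3=30^18=12
sub $t2, $t0, $t3 → $t2=39-12=27
add $t3, $t2, $t2 → $t3=27+27=54
halt.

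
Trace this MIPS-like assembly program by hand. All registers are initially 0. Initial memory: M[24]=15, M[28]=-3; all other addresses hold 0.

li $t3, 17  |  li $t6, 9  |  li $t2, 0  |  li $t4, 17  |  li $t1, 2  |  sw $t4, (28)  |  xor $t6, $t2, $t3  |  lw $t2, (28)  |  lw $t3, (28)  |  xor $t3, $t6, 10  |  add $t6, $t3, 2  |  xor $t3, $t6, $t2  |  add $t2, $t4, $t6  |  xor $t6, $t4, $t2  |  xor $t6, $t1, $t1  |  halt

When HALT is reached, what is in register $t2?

$t3=17
$t6=9
$t2=0
$t4=17
$t1=2
sw $t4, (28) → M[28]=17
$t6=0^17=17
$t2=M[28]=17
$t3=M[28]=17
$t3=17^10=27
$t6=27+2=29
$t3=29^17=12
$t2=17+29=46
$t6=17^46=63
$t6=2^2=0
halt.

46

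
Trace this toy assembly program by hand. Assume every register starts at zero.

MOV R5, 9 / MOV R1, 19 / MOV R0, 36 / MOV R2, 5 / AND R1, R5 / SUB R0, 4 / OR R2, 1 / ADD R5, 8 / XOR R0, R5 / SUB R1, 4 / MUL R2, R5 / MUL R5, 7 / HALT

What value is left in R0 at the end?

R5=9
R1=19
R0=36
R2=5
R1=19&9=1
R0=36-4=32
R2=5|1=5
R5=9+8=17
R0=32^17=49
R1=1-4=-3
R2=5*17=85
R5=17*7=119
halt.

49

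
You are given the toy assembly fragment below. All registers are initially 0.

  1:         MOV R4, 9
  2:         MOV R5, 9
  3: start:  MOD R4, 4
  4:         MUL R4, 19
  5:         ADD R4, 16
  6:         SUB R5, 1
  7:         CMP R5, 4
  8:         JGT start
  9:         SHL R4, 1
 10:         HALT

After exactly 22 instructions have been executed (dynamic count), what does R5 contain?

6

MOV R4, 9 → R4=9
MOV R5, 9 → R5=9
MOD R4, 4 → R4=9%4=1
MUL R4, 19 → R4=1*19=19
ADD R4, 16 → R4=19+16=35
SUB R5, 1 → R5=9-1=8
CMP R5, 4  (cmp 8,4)
JGT start: taken
MOD R4, 4 → R4=35%4=3
MUL R4, 19 → R4=3*19=57
ADD R4, 16 → R4=57+16=73
SUB R5, 1 → R5=8-1=7
CMP R5, 4  (cmp 7,4)
JGT start: taken
MOD R4, 4 → R4=73%4=1
MUL R4, 19 → R4=1*19=19
ADD R4, 16 → R4=19+16=35
SUB R5, 1 → R5=7-1=6
CMP R5, 4  (cmp 6,4)
JGT start: taken
MOD R4, 4 → R4=35%4=3
MUL R4, 19 → R4=3*19=57
After step 22: R5 = 6.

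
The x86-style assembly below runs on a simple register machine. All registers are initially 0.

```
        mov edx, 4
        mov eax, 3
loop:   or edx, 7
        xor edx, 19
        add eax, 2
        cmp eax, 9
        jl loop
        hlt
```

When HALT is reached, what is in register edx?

20

after mov edx, 4: edx=4
after mov eax, 3: eax=3
after or edx, 7: edx=4|7=7
after xor edx, 19: edx=7^19=20
after add eax, 2: eax=3+2=5
cmp eax, 9  (cmp 5,9)
jl loop: taken
after or edx, 7: edx=20|7=23
after xor edx, 19: edx=23^19=4
after add eax, 2: eax=5+2=7
cmp eax, 9  (cmp 7,9)
jl loop: taken
after or edx, 7: edx=4|7=7
after xor edx, 19: edx=7^19=20
after add eax, 2: eax=7+2=9
cmp eax, 9  (cmp 9,9)
jl loop: not taken
halt.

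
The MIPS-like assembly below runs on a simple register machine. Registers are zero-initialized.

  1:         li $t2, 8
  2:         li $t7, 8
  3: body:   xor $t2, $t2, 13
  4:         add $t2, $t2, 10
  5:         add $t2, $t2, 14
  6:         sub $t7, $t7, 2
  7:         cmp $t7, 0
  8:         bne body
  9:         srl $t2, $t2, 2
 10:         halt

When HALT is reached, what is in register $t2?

after li $t2, 8: $t2=8
after li $t7, 8: $t7=8
after xor $t2, $t2, 13: $t2=8^13=5
after add $t2, $t2, 10: $t2=5+10=15
after add $t2, $t2, 14: $t2=15+14=29
after sub $t7, $t7, 2: $t7=8-2=6
cmp $t7, 0  (cmp 6,0)
bne body: taken
after xor $t2, $t2, 13: $t2=29^13=16
after add $t2, $t2, 10: $t2=16+10=26
after add $t2, $t2, 14: $t2=26+14=40
after sub $t7, $t7, 2: $t7=6-2=4
cmp $t7, 0  (cmp 4,0)
bne body: taken
after xor $t2, $t2, 13: $t2=40^13=37
after add $t2, $t2, 10: $t2=37+10=47
after add $t2, $t2, 14: $t2=47+14=61
after sub $t7, $t7, 2: $t7=4-2=2
cmp $t7, 0  (cmp 2,0)
bne body: taken
after xor $t2, $t2, 13: $t2=61^13=48
after add $t2, $t2, 10: $t2=48+10=58
after add $t2, $t2, 14: $t2=58+14=72
after sub $t7, $t7, 2: $t7=2-2=0
cmp $t7, 0  (cmp 0,0)
bne body: not taken
after srl $t2, $t2, 2: $t2=72>>2=18
halt.

18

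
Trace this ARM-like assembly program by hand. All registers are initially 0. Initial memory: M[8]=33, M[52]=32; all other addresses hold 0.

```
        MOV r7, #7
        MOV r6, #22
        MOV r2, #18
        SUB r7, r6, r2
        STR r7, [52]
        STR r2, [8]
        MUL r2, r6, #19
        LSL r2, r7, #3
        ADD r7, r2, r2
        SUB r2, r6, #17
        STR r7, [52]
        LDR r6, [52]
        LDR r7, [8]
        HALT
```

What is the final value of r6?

after MOV r7, #7: r7=7
after MOV r6, #22: r6=22
after MOV r2, #18: r2=18
after SUB r7, r6, r2: r7=22-18=4
STR r7, [52] → M[52]=4
STR r2, [8] → M[8]=18
after MUL r2, r6, #19: r2=22*19=418
after LSL r2, r7, #3: r2=4<<3=32
after ADD r7, r2, r2: r7=32+32=64
after SUB r2, r6, #17: r2=22-17=5
STR r7, [52] → M[52]=64
after LDR r6, [52]: r6=M[52]=64
after LDR r7, [8]: r7=M[8]=18
halt.

64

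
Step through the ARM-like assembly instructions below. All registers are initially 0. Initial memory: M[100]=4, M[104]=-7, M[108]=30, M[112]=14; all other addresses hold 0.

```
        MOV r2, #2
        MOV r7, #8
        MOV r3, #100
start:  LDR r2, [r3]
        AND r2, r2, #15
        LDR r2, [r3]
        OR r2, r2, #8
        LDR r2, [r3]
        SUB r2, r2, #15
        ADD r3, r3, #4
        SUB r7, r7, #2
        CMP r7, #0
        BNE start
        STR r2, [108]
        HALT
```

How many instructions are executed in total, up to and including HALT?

r2=2
r7=8
r3=100
r2=M[100]=4
r2=4&15=4
r2=M[100]=4
r2=4|8=12
r2=M[100]=4
r2=4-15=-11
r3=100+4=104
r7=8-2=6
CMP r7, #0  (cmp 6,0)
BNE start: taken
r2=M[104]=-7
r2=(-7)&15=9
r2=M[104]=-7
r2=(-7)|8=-7
r2=M[104]=-7
r2=(-7)-15=-22
r3=104+4=108
r7=6-2=4
CMP r7, #0  (cmp 4,0)
BNE start: taken
r2=M[108]=30
r2=30&15=14
r2=M[108]=30
r2=30|8=30
r2=M[108]=30
r2=30-15=15
r3=108+4=112
r7=4-2=2
CMP r7, #0  (cmp 2,0)
BNE start: taken
r2=M[112]=14
r2=14&15=14
r2=M[112]=14
r2=14|8=14
r2=M[112]=14
r2=14-15=-1
r3=112+4=116
r7=2-2=0
CMP r7, #0  (cmp 0,0)
BNE start: not taken
STR r2, [108] → M[108]=-1
halt.
Total executed instructions: 45.

45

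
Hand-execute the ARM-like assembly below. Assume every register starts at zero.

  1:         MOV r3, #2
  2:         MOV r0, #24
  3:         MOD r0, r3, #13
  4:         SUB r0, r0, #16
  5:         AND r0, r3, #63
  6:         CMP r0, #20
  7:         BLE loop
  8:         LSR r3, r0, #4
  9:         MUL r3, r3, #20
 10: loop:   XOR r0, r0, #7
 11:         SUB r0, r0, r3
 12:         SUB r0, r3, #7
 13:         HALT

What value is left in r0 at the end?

r3=2
r0=24
r0=2%13=2
r0=2-16=-14
r0=2&63=2
CMP r0, #20  (cmp 2,20)
BLE loop: taken
r0=2^7=5
r0=5-2=3
r0=2-7=-5
halt.

-5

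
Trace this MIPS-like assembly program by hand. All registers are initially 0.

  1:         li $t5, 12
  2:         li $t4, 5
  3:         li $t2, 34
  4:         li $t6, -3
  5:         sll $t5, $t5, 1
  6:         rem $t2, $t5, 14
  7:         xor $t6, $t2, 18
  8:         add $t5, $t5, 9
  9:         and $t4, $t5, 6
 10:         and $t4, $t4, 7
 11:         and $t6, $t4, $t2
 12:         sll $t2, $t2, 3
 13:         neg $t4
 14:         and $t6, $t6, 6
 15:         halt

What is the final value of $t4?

0

$t5=12
$t4=5
$t2=34
$t6=-3
$t5=12<<1=24
$t2=24%14=10
$t6=10^18=24
$t5=24+9=33
$t4=33&6=0
$t4=0&7=0
$t6=0&10=0
$t2=10<<3=80
$t4=-(0)=0
$t6=0&6=0
halt.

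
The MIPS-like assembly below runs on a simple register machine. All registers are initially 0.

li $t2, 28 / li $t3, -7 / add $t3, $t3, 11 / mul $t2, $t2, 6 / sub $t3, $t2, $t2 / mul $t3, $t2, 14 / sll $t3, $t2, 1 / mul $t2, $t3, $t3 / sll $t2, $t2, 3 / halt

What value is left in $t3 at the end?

li $t2, 28 → $t2=28
li $t3, -7 → $t3=-7
add $t3, $t3, 11 → $t3=(-7)+11=4
mul $t2, $t2, 6 → $t2=28*6=168
sub $t3, $t2, $t2 → $t3=168-168=0
mul $t3, $t2, 14 → $t3=168*14=2352
sll $t3, $t2, 1 → $t3=168<<1=336
mul $t2, $t3, $t3 → $t2=336*336=112896
sll $t2, $t2, 3 → $t2=112896<<3=903168
halt.

336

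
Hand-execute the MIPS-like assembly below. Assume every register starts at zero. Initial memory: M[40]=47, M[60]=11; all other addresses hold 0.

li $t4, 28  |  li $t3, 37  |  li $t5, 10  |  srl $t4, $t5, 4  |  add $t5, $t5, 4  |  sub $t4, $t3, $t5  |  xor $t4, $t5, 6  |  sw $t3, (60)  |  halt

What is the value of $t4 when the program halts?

li $t4, 28 → $t4=28
li $t3, 37 → $t3=37
li $t5, 10 → $t5=10
srl $t4, $t5, 4 → $t4=10>>4=0
add $t5, $t5, 4 → $t5=10+4=14
sub $t4, $t3, $t5 → $t4=37-14=23
xor $t4, $t5, 6 → $t4=14^6=8
sw $t3, (60) → M[60]=37
halt.

8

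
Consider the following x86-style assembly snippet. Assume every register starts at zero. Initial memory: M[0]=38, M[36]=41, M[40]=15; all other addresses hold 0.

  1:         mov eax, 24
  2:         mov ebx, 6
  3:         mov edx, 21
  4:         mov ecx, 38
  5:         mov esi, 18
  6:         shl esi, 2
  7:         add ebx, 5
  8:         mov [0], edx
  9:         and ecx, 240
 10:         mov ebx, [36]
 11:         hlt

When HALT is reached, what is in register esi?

eax=24
ebx=6
edx=21
ecx=38
esi=18
esi=18<<2=72
ebx=6+5=11
mov [0], edx → M[0]=21
ecx=38&240=32
ebx=M[36]=41
halt.

72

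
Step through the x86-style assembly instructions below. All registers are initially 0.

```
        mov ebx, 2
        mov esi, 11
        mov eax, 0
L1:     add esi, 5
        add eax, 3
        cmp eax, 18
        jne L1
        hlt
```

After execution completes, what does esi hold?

41

mov ebx, 2 → ebx=2
mov esi, 11 → esi=11
mov eax, 0 → eax=0
add esi, 5 → esi=11+5=16
add eax, 3 → eax=0+3=3
cmp eax, 18  (cmp 3,18)
jne L1: taken
add esi, 5 → esi=16+5=21
add eax, 3 → eax=3+3=6
cmp eax, 18  (cmp 6,18)
jne L1: taken
add esi, 5 → esi=21+5=26
add eax, 3 → eax=6+3=9
cmp eax, 18  (cmp 9,18)
jne L1: taken
add esi, 5 → esi=26+5=31
add eax, 3 → eax=9+3=12
cmp eax, 18  (cmp 12,18)
jne L1: taken
add esi, 5 → esi=31+5=36
add eax, 3 → eax=12+3=15
cmp eax, 18  (cmp 15,18)
jne L1: taken
add esi, 5 → esi=36+5=41
add eax, 3 → eax=15+3=18
cmp eax, 18  (cmp 18,18)
jne L1: not taken
halt.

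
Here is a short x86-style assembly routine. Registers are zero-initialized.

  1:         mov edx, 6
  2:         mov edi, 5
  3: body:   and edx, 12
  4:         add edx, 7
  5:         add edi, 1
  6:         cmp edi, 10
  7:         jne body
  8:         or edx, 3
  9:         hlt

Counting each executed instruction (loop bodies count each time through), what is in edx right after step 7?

edx=6
edi=5
edx=6&12=4
edx=4+7=11
edi=5+1=6
cmp edi, 10  (cmp 6,10)
jne body: taken
After step 7: edx = 11.

11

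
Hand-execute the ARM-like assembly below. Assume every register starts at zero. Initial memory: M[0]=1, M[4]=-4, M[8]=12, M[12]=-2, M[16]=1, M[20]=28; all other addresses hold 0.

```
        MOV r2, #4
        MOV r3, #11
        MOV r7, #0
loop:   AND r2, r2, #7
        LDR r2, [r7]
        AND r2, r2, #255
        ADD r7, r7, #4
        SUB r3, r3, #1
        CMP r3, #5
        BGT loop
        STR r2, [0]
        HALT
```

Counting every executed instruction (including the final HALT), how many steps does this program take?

MOV r2, #4 → r2=4
MOV r3, #11 → r3=11
MOV r7, #0 → r7=0
AND r2, r2, #7 → r2=4&7=4
LDR r2, [r7] → r2=M[0]=1
AND r2, r2, #255 → r2=1&255=1
ADD r7, r7, #4 → r7=0+4=4
SUB r3, r3, #1 → r3=11-1=10
CMP r3, #5  (cmp 10,5)
BGT loop: taken
AND r2, r2, #7 → r2=1&7=1
LDR r2, [r7] → r2=M[4]=-4
AND r2, r2, #255 → r2=(-4)&255=252
ADD r7, r7, #4 → r7=4+4=8
SUB r3, r3, #1 → r3=10-1=9
CMP r3, #5  (cmp 9,5)
BGT loop: taken
AND r2, r2, #7 → r2=252&7=4
LDR r2, [r7] → r2=M[8]=12
AND r2, r2, #255 → r2=12&255=12
ADD r7, r7, #4 → r7=8+4=12
SUB r3, r3, #1 → r3=9-1=8
CMP r3, #5  (cmp 8,5)
BGT loop: taken
AND r2, r2, #7 → r2=12&7=4
LDR r2, [r7] → r2=M[12]=-2
AND r2, r2, #255 → r2=(-2)&255=254
ADD r7, r7, #4 → r7=12+4=16
SUB r3, r3, #1 → r3=8-1=7
CMP r3, #5  (cmp 7,5)
BGT loop: taken
AND r2, r2, #7 → r2=254&7=6
LDR r2, [r7] → r2=M[16]=1
AND r2, r2, #255 → r2=1&255=1
ADD r7, r7, #4 → r7=16+4=20
SUB r3, r3, #1 → r3=7-1=6
CMP r3, #5  (cmp 6,5)
BGT loop: taken
AND r2, r2, #7 → r2=1&7=1
LDR r2, [r7] → r2=M[20]=28
AND r2, r2, #255 → r2=28&255=28
ADD r7, r7, #4 → r7=20+4=24
SUB r3, r3, #1 → r3=6-1=5
CMP r3, #5  (cmp 5,5)
BGT loop: not taken
STR r2, [0] → M[0]=28
halt.
Total executed instructions: 47.

47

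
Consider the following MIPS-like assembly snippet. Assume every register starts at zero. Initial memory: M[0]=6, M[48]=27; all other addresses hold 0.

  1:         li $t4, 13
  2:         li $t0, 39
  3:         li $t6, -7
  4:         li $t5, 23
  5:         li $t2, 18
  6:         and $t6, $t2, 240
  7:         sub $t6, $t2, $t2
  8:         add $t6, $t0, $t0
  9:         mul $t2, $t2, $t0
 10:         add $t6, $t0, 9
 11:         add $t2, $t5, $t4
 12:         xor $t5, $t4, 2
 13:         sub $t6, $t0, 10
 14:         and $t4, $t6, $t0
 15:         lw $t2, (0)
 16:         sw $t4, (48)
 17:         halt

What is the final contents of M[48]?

after li $t4, 13: $t4=13
after li $t0, 39: $t0=39
after li $t6, -7: $t6=-7
after li $t5, 23: $t5=23
after li $t2, 18: $t2=18
after and $t6, $t2, 240: $t6=18&240=16
after sub $t6, $t2, $t2: $t6=18-18=0
after add $t6, $t0, $t0: $t6=39+39=78
after mul $t2, $t2, $t0: $t2=18*39=702
after add $t6, $t0, 9: $t6=39+9=48
after add $t2, $t5, $t4: $t2=23+13=36
after xor $t5, $t4, 2: $t5=13^2=15
after sub $t6, $t0, 10: $t6=39-10=29
after and $t4, $t6, $t0: $t4=29&39=5
after lw $t2, (0): $t2=M[0]=6
sw $t4, (48) → M[48]=5
halt.

5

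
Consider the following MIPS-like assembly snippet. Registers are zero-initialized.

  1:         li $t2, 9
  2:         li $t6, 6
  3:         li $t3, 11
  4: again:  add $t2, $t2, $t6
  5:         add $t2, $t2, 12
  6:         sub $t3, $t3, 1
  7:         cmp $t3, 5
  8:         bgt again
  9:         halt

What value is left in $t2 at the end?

$t2=9
$t6=6
$t3=11
$t2=9+6=15
$t2=15+12=27
$t3=11-1=10
cmp $t3, 5  (cmp 10,5)
bgt again: taken
$t2=27+6=33
$t2=33+12=45
$t3=10-1=9
cmp $t3, 5  (cmp 9,5)
bgt again: taken
$t2=45+6=51
$t2=51+12=63
$t3=9-1=8
cmp $t3, 5  (cmp 8,5)
bgt again: taken
$t2=63+6=69
$t2=69+12=81
$t3=8-1=7
cmp $t3, 5  (cmp 7,5)
bgt again: taken
$t2=81+6=87
$t2=87+12=99
$t3=7-1=6
cmp $t3, 5  (cmp 6,5)
bgt again: taken
$t2=99+6=105
$t2=105+12=117
$t3=6-1=5
cmp $t3, 5  (cmp 5,5)
bgt again: not taken
halt.

117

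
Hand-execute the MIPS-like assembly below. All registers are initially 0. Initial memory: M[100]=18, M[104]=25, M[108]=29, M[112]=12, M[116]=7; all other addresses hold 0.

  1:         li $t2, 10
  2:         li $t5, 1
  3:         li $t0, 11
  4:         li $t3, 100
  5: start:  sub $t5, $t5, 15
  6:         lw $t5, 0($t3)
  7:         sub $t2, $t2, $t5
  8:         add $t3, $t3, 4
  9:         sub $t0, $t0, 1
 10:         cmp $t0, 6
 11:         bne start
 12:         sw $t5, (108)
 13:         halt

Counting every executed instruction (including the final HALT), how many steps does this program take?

41

$t2=10
$t5=1
$t0=11
$t3=100
$t5=1-15=-14
$t5=M[100]=18
$t2=10-18=-8
$t3=100+4=104
$t0=11-1=10
cmp $t0, 6  (cmp 10,6)
bne start: taken
$t5=18-15=3
$t5=M[104]=25
$t2=(-8)-25=-33
$t3=104+4=108
$t0=10-1=9
cmp $t0, 6  (cmp 9,6)
bne start: taken
$t5=25-15=10
$t5=M[108]=29
$t2=(-33)-29=-62
$t3=108+4=112
$t0=9-1=8
cmp $t0, 6  (cmp 8,6)
bne start: taken
$t5=29-15=14
$t5=M[112]=12
$t2=(-62)-12=-74
$t3=112+4=116
$t0=8-1=7
cmp $t0, 6  (cmp 7,6)
bne start: taken
$t5=12-15=-3
$t5=M[116]=7
$t2=(-74)-7=-81
$t3=116+4=120
$t0=7-1=6
cmp $t0, 6  (cmp 6,6)
bne start: not taken
sw $t5, (108) → M[108]=7
halt.
Total executed instructions: 41.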